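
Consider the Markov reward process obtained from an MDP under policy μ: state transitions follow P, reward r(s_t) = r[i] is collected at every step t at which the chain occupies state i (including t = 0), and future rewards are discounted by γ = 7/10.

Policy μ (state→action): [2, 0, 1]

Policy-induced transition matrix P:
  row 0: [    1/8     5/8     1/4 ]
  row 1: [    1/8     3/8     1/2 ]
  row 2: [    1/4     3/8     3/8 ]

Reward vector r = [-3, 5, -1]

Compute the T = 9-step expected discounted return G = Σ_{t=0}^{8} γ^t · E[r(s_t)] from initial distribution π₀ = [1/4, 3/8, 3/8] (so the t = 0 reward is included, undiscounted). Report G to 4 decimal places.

t=0: π = [0.2500, 0.3750, 0.3750], E[r] = 0.7500, γ^t·E[r] = 0.750000, running G = 0.750000
t=1: π = [0.1719, 0.4375, 0.3906], E[r] = 1.2813, γ^t·E[r] = 0.896875, running G = 1.646875
t=2: π = [0.1738, 0.4180, 0.4082], E[r] = 1.1602, γ^t·E[r] = 0.568477, running G = 2.215352
t=3: π = [0.1760, 0.4185, 0.4055], E[r] = 1.1587, γ^t·E[r] = 0.397431, running G = 2.612783
t=4: π = [0.1757, 0.4190, 0.4053], E[r] = 1.1627, γ^t·E[r] = 0.279154, running G = 2.891937
t=5: π = [0.1757, 0.4189, 0.4054], E[r] = 1.1622, γ^t·E[r] = 0.195332, running G = 3.087269
t=6: π = [0.1757, 0.4189, 0.4054], E[r] = 1.1621, γ^t·E[r] = 0.136725, running G = 3.223994
t=7: π = [0.1757, 0.4189, 0.4054], E[r] = 1.1622, γ^t·E[r] = 0.095709, running G = 3.319703
t=8: π = [0.1757, 0.4189, 0.4054], E[r] = 1.1622, γ^t·E[r] = 0.066996, running G = 3.386700

G = 3.3867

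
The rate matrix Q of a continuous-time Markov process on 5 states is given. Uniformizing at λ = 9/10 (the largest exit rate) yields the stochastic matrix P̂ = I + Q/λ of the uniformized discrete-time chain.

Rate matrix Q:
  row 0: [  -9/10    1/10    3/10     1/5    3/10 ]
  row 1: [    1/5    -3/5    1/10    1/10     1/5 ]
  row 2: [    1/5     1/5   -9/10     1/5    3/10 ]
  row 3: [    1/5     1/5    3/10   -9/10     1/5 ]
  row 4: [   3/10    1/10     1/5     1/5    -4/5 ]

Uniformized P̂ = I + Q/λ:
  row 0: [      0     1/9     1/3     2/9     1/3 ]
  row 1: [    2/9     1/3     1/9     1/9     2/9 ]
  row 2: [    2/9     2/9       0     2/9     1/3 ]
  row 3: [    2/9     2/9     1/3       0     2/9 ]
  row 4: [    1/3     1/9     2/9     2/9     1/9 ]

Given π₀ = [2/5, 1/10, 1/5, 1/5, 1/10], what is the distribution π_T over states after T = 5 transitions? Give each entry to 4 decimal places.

π = [0.2034, 0.1944, 0.1980, 0.1641, 0.2401]

t=0: π = [0.4000, 0.1000, 0.2000, 0.2000, 0.1000]
t=1: π = [0.1444, 0.1778, 0.2333, 0.1667, 0.2778]
t=2: π = [0.2210, 0.1951, 0.1852, 0.1654, 0.2333]
t=3: π = [0.1990, 0.1934, 0.2023, 0.1638, 0.2414]
t=4: π = [0.2048, 0.1948, 0.1961, 0.1643, 0.2400]
t=5: π = [0.2034, 0.1944, 0.1980, 0.1641, 0.2401]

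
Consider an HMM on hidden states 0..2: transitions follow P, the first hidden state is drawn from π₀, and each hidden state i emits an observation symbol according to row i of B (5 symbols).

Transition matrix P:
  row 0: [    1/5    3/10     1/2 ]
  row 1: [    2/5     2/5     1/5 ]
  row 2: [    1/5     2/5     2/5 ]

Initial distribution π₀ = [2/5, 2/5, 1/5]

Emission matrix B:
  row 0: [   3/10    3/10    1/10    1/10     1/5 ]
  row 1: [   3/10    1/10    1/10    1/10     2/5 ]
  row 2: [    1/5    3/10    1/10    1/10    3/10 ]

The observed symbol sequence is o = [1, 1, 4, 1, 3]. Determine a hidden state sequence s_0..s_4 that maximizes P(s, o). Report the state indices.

t=0: δ = [1.200e-01, 4.000e-02, 6.000e-02]  (obs o_0=1)
t=1: δ = [7.200e-03, 3.600e-03, 1.800e-02]  ψ = [0, 0, 0]  (obs o_1=1)
t=2: δ = [7.200e-04, 2.880e-03, 2.160e-03]  ψ = [2, 2, 2]  (obs o_2=4)
t=3: δ = [3.456e-04, 1.152e-04, 2.592e-04]  ψ = [1, 1, 2]  (obs o_3=1)
t=4: δ = [6.912e-06, 1.037e-05, 1.728e-05]  ψ = [0, 0, 0]  (obs o_4=3)
backtrack: best end state = 2; path = [0, 2, 1, 0, 2]

path = [0, 2, 1, 0, 2]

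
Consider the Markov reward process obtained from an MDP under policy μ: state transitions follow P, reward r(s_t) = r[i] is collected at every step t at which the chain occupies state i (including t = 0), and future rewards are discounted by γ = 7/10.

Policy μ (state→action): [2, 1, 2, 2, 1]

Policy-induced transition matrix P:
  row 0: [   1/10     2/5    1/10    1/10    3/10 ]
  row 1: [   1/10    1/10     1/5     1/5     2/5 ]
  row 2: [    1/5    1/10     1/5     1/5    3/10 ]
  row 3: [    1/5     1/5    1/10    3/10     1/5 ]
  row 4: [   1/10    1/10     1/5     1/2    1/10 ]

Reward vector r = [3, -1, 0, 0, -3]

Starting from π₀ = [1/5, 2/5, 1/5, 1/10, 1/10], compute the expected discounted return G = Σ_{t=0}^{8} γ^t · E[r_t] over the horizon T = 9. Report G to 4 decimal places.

G = -1.2753

t=0: π = [0.2000, 0.4000, 0.2000, 0.1000, 0.1000], E[r] = -0.1000, γ^t·E[r] = -0.100000, running G = -0.100000
t=1: π = [0.1300, 0.1700, 0.1700, 0.2200, 0.3100], E[r] = -0.7100, γ^t·E[r] = -0.497000, running G = -0.597000
t=2: π = [0.1390, 0.1610, 0.1650, 0.3020, 0.2330], E[r] = -0.4430, γ^t·E[r] = -0.217070, running G = -0.814070
t=3: π = [0.1467, 0.1719, 0.1559, 0.2862, 0.2393], E[r] = -0.4497, γ^t·E[r] = -0.154247, running G = -0.968317
t=4: π = [0.1442, 0.1726, 0.1567, 0.2857, 0.2407], E[r] = -0.4621, γ^t·E[r] = -0.110957, running G = -1.079275
t=5: π = [0.1442, 0.1718, 0.1570, 0.2864, 0.2405], E[r] = -0.4607, γ^t·E[r] = -0.077437, running G = -1.156712
t=6: π = [0.1443, 0.1719, 0.1569, 0.2864, 0.2404], E[r] = -0.4602, γ^t·E[r] = -0.054143, running G = -1.210855
t=7: π = [0.1443, 0.1719, 0.1569, 0.2863, 0.2405], E[r] = -0.4603, γ^t·E[r] = -0.037911, running G = -1.248766
t=8: π = [0.1443, 0.1719, 0.1569, 0.2863, 0.2405], E[r] = -0.4604, γ^t·E[r] = -0.026539, running G = -1.275305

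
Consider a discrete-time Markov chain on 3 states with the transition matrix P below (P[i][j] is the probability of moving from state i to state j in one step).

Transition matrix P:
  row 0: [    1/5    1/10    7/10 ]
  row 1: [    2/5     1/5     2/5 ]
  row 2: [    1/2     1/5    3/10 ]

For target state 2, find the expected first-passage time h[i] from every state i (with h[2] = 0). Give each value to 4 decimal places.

h = [1.5000, 2.0000, 0.0000]

First-step conditioning: h[2] = 0; for i ≠ 2, h[i] = 1 + Σ_k P[i][k]·h[k].
  h[0] = 1 + 1/5·h[0] + 1/10·h[1]
  h[1] = 1 + 2/5·h[0] + 1/5·h[1]
Solving the 2×2 linear system over states ≠ 2 gives exactly h = [3/2, 2, 0] (h[2] = 0 is the target).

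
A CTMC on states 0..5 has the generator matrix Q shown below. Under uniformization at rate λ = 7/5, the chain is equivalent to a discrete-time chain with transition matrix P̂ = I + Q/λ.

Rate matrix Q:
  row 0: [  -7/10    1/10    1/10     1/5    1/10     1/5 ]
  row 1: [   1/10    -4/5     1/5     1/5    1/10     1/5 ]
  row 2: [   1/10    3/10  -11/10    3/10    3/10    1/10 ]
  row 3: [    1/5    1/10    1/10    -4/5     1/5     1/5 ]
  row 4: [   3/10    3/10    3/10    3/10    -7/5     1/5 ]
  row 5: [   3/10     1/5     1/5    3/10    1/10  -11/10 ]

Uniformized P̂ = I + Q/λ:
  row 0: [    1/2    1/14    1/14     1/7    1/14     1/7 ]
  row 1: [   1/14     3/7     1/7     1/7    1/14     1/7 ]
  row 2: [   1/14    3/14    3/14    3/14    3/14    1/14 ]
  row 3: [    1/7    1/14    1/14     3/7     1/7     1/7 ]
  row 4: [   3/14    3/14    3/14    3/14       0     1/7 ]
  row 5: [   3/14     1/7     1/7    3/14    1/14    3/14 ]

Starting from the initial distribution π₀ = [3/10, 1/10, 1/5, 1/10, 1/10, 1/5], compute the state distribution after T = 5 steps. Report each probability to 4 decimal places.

t=0: π = [0.3000, 0.1000, 0.2000, 0.1000, 0.1000, 0.2000]
t=1: π = [0.2500, 0.1643, 0.1357, 0.2071, 0.1000, 0.1429]
t=2: π = [0.2281, 0.1740, 0.1270, 0.2291, 0.0985, 0.1434]
t=3: π = [0.2201, 0.1760, 0.1263, 0.2347, 0.0989, 0.1440]
t=4: π = [0.2172, 0.1768, 0.1265, 0.2363, 0.0992, 0.1441]
t=5: π = [0.2162, 0.1771, 0.1266, 0.2368, 0.0993, 0.1441]

π = [0.2162, 0.1771, 0.1266, 0.2368, 0.0993, 0.1441]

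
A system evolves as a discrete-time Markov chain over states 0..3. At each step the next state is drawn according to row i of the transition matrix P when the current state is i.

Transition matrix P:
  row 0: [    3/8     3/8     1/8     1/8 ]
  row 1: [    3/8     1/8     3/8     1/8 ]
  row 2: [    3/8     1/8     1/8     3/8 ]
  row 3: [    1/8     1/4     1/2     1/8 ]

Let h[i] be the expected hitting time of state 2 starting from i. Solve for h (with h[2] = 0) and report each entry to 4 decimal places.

h = [4.1026, 3.2821, 0.0000, 2.6667]

First-step conditioning: h[2] = 0; for i ≠ 2, h[i] = 1 + Σ_k P[i][k]·h[k].
  h[0] = 1 + 3/8·h[0] + 3/8·h[1] + 1/8·h[3]
  h[1] = 1 + 3/8·h[0] + 1/8·h[1] + 1/8·h[3]
  h[3] = 1 + 1/8·h[0] + 1/4·h[1] + 1/8·h[3]
Solving the 3×3 linear system over states ≠ 2 gives exactly h = [160/39, 128/39, 0, 8/3] (h[2] = 0 is the target).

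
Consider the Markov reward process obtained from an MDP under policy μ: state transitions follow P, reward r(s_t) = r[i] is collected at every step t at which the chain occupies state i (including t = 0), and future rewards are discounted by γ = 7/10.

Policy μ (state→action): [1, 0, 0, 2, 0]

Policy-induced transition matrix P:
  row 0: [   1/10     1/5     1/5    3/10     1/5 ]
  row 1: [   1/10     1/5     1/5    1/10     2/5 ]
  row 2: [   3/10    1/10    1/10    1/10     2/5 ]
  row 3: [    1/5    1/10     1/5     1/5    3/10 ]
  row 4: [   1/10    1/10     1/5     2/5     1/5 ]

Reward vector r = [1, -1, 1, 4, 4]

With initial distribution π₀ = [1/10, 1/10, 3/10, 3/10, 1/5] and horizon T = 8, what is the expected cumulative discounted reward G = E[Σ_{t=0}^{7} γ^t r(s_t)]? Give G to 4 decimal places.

t=0: π = [0.1000, 0.1000, 0.3000, 0.3000, 0.2000], E[r] = 2.3000, γ^t·E[r] = 2.300000, running G = 2.300000
t=1: π = [0.1900, 0.1200, 0.1700, 0.2100, 0.3100], E[r] = 2.3200, γ^t·E[r] = 1.624000, running G = 3.924000
t=2: π = [0.1550, 0.1310, 0.1830, 0.2520, 0.2790], E[r] = 2.3310, γ^t·E[r] = 1.142190, running G = 5.066190
t=3: π = [0.1618, 0.1286, 0.1817, 0.2399, 0.2880], E[r] = 2.3265, γ^t·E[r] = 0.797990, running G = 5.864180
t=4: π = [0.1603, 0.1290, 0.1818, 0.2428, 0.2861], E[r] = 2.3283, γ^t·E[r] = 0.559030, running G = 6.423209
t=5: π = [0.1606, 0.1289, 0.1818, 0.2422, 0.2864], E[r] = 2.3279, γ^t·E[r] = 0.391257, running G = 6.814466
t=6: π = [0.1606, 0.1290, 0.1818, 0.2423, 0.2864], E[r] = 2.3280, γ^t·E[r] = 0.273889, running G = 7.088355
t=7: π = [0.1606, 0.1290, 0.1818, 0.2423, 0.2864], E[r] = 2.3280, γ^t·E[r] = 0.191721, running G = 7.280076

G = 7.2801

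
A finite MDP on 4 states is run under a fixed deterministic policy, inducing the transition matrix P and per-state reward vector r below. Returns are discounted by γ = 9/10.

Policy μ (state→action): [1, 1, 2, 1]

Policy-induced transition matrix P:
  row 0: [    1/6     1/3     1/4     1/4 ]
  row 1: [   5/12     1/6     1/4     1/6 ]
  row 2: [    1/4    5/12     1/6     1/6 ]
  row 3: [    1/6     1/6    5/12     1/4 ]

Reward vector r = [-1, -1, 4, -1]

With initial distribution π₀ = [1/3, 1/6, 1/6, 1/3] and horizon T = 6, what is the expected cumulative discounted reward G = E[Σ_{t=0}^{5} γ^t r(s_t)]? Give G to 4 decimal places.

t=0: π = [0.3333, 0.1667, 0.1667, 0.3333], E[r] = -0.1667, γ^t·E[r] = -0.166667, running G = -0.166667
t=1: π = [0.2222, 0.2639, 0.2917, 0.2222], E[r] = 0.4583, γ^t·E[r] = 0.412500, running G = 0.245833
t=2: π = [0.2569, 0.2766, 0.2627, 0.2037], E[r] = 0.3137, γ^t·E[r] = 0.254063, running G = 0.499896
t=3: π = [0.2577, 0.2752, 0.2621, 0.2051], E[r] = 0.3103, γ^t·E[r] = 0.226195, running G = 0.726091
t=4: π = [0.2573, 0.2751, 0.2623, 0.2052], E[r] = 0.3117, γ^t·E[r] = 0.204499, running G = 0.930590
t=5: π = [0.2573, 0.2751, 0.2623, 0.2052], E[r] = 0.3117, γ^t·E[r] = 0.184067, running G = 1.114656

G = 1.1147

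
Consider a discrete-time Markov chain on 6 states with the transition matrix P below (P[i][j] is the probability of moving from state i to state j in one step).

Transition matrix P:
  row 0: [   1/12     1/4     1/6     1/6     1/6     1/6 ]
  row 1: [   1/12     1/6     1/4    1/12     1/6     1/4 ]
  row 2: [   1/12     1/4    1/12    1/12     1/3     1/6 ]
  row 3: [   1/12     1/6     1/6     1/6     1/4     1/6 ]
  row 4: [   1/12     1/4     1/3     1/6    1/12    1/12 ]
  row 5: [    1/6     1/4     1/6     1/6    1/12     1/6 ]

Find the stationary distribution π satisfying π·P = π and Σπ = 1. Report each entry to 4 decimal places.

Balance equations π_j = Σ_i π_i·P[i][j]:
  π_0 = 1/12·π_0 + 1/12·π_1 + 1/12·π_2 + 1/12·π_3 + 1/12·π_4 + 1/6·π_5
  π_1 = 1/4·π_0 + 1/6·π_1 + 1/4·π_2 + 1/6·π_3 + 1/4·π_4 + 1/4·π_5
  π_2 = 1/6·π_0 + 1/4·π_1 + 1/12·π_2 + 1/6·π_3 + 1/3·π_4 + 1/6·π_5
  π_3 = 1/6·π_0 + 1/12·π_1 + 1/12·π_2 + 1/6·π_3 + 1/6·π_4 + 1/6·π_5
  π_4 = 1/6·π_0 + 1/6·π_1 + 1/3·π_2 + 1/4·π_3 + 1/12·π_4 + 1/12·π_5
  normalize: π_0 + π_1 + π_2 + π_3 + π_4 + π_5 = 1
Solving the linear system gives exactly π = [7435/76261, 16826/76261, 15156/76261, 10045/76261, 13840/76261, 12959/76261].

π = [0.0975, 0.2206, 0.1987, 0.1317, 0.1815, 0.1699]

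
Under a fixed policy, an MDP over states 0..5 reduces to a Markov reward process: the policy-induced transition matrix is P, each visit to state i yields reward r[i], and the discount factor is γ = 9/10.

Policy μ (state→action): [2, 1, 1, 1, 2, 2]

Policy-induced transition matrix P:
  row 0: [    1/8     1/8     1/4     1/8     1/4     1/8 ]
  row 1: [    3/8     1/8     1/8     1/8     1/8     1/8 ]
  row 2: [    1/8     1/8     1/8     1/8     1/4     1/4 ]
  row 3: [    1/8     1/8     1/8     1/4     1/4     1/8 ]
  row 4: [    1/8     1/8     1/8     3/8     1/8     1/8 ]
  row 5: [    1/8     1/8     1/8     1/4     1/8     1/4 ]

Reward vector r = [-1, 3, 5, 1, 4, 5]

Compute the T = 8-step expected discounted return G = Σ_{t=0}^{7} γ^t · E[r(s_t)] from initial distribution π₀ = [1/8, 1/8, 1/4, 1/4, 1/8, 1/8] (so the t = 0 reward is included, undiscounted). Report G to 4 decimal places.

G = 15.7880

t=0: π = [0.1250, 0.1250, 0.2500, 0.2500, 0.1250, 0.1250], E[r] = 2.8750, γ^t·E[r] = 2.875000, running G = 2.875000
t=1: π = [0.1563, 0.1250, 0.1406, 0.2031, 0.2031, 0.1719], E[r] = 2.7969, γ^t·E[r] = 2.517188, running G = 5.392188
t=2: π = [0.1563, 0.1250, 0.1445, 0.2227, 0.1875, 0.1641], E[r] = 2.7344, γ^t·E[r] = 2.214844, running G = 7.607031
t=3: π = [0.1563, 0.1250, 0.1445, 0.2202, 0.1904, 0.1636], E[r] = 2.7412, γ^t·E[r] = 1.998343, running G = 9.605374
t=4: π = [0.1563, 0.1250, 0.1445, 0.2206, 0.1901, 0.1635], E[r] = 2.7401, γ^t·E[r] = 1.797748, running G = 11.403122
t=5: π = [0.1563, 0.1250, 0.1445, 0.2205, 0.1902, 0.1635], E[r] = 2.7402, γ^t·E[r] = 1.618036, running G = 13.021158
t=6: π = [0.1563, 0.1250, 0.1445, 0.2205, 0.1902, 0.1635], E[r] = 2.7401, γ^t·E[r] = 1.456223, running G = 14.477380
t=7: π = [0.1563, 0.1250, 0.1445, 0.2205, 0.1902, 0.1635], E[r] = 2.7401, γ^t·E[r] = 1.310601, running G = 15.787982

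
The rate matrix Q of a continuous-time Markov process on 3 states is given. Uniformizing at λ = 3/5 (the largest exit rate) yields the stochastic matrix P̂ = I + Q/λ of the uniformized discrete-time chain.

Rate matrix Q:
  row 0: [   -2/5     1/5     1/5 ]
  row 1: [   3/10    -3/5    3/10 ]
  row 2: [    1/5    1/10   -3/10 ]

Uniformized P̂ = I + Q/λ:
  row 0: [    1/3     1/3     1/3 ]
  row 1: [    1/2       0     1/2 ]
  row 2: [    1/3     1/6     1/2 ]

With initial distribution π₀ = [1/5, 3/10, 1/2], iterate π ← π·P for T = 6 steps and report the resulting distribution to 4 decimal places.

π = [0.3658, 0.1952, 0.4390]

t=0: π = [0.2000, 0.3000, 0.5000]
t=1: π = [0.3833, 0.1500, 0.4667]
t=2: π = [0.3583, 0.2056, 0.4361]
t=3: π = [0.3676, 0.1921, 0.4403]
t=4: π = [0.3654, 0.1959, 0.4387]
t=5: π = [0.3660, 0.1949, 0.4391]
t=6: π = [0.3658, 0.1952, 0.4390]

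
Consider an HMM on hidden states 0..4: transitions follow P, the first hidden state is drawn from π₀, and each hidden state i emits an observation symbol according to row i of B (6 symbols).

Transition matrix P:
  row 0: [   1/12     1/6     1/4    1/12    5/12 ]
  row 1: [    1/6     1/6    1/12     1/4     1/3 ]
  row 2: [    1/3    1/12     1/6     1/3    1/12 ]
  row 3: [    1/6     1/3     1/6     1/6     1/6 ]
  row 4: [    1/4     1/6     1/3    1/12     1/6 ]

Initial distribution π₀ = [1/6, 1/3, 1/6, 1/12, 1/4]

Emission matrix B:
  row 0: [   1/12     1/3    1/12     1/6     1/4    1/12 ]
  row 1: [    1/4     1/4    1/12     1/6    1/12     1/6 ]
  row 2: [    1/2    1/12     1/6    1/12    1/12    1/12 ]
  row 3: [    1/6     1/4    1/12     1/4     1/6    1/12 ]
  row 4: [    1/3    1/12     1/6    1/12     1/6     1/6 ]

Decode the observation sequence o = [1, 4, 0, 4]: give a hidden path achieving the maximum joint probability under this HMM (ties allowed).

path = [1, 4, 2, 0]

t=0: δ = [5.556e-02, 8.333e-02, 1.389e-02, 2.083e-02, 2.083e-02]  (obs o_0=1)
t=1: δ = [3.472e-03, 1.157e-03, 1.157e-03, 3.472e-03, 4.630e-03]  ψ = [1, 1, 0, 1, 1]  (obs o_1=4)
t=2: δ = [9.645e-05, 2.894e-04, 7.716e-04, 9.645e-05, 4.823e-04]  ψ = [4, 3, 4, 3, 0]  (obs o_2=0)
t=3: δ = [6.430e-05, 6.698e-06, 1.340e-05, 4.287e-05, 1.608e-05]  ψ = [2, 4, 4, 2, 1]  (obs o_3=4)
backtrack: best end state = 0; path = [1, 4, 2, 0]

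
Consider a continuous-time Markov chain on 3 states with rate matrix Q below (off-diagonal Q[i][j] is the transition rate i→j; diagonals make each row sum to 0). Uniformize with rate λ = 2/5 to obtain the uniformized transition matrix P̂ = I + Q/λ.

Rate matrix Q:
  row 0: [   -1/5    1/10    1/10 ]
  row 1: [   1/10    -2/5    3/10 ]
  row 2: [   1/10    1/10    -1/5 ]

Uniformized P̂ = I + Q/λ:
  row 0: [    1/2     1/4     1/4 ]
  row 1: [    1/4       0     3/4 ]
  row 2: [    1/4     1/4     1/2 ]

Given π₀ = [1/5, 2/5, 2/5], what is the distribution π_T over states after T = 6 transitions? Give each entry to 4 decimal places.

t=0: π = [0.2000, 0.4000, 0.4000]
t=1: π = [0.3000, 0.1500, 0.5500]
t=2: π = [0.3250, 0.2125, 0.4625]
t=3: π = [0.3313, 0.1969, 0.4719]
t=4: π = [0.3328, 0.2008, 0.4664]
t=5: π = [0.3332, 0.1998, 0.4670]
t=6: π = [0.3333, 0.2000, 0.4667]

π = [0.3333, 0.2000, 0.4667]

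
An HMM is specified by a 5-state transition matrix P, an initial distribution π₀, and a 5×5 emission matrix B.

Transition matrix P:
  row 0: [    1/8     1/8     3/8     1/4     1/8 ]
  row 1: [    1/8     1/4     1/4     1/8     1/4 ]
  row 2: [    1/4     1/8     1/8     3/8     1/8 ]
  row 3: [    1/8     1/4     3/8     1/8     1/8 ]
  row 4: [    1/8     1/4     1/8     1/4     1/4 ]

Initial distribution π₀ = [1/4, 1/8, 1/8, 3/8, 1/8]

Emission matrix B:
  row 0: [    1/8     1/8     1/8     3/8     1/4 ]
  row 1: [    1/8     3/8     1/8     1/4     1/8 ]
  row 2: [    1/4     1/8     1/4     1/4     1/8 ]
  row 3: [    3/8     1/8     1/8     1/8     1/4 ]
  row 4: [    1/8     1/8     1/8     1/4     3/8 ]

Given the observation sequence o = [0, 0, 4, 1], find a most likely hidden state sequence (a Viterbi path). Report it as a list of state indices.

path = [3, 2, 3, 1]

t=0: δ = [3.125e-02, 1.562e-02, 3.125e-02, 1.406e-01, 1.562e-02]  (obs o_0=0)
t=1: δ = [2.197e-03, 4.395e-03, 1.318e-02, 6.592e-03, 2.197e-03]  ψ = [3, 3, 3, 3, 3]  (obs o_1=0)
t=2: δ = [8.240e-04, 2.060e-04, 3.090e-04, 1.236e-03, 6.180e-04]  ψ = [2, 2, 3, 2, 2]  (obs o_2=4)
t=3: δ = [1.931e-05, 1.159e-04, 5.794e-05, 2.575e-05, 1.931e-05]  ψ = [3, 3, 3, 0, 3]  (obs o_3=1)
backtrack: best end state = 1; path = [3, 2, 3, 1]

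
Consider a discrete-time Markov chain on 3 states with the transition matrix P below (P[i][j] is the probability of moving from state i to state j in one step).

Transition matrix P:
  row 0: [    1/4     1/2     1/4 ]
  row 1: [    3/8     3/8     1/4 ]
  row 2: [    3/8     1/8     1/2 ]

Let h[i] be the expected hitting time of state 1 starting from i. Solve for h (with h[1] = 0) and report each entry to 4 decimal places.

First-step conditioning: h[1] = 0; for i ≠ 1, h[i] = 1 + Σ_k P[i][k]·h[k].
  h[0] = 1 + 1/4·h[0] + 1/4·h[2]
  h[2] = 1 + 3/8·h[0] + 1/2·h[2]
Solving the 2×2 linear system over states ≠ 1 gives exactly h = [8/3, 0, 4] (h[1] = 0 is the target).

h = [2.6667, 0.0000, 4.0000]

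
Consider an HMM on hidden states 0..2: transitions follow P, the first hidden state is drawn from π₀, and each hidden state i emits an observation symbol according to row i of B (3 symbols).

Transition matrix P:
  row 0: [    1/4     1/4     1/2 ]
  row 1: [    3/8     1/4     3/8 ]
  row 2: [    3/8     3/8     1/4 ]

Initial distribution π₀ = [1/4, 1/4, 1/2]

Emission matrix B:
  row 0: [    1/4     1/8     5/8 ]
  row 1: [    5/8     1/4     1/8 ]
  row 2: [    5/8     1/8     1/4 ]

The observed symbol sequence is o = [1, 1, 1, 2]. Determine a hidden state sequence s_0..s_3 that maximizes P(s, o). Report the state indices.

t=0: δ = [3.125e-02, 6.250e-02, 6.250e-02]  (obs o_0=1)
t=1: δ = [2.930e-03, 5.859e-03, 2.930e-03]  ψ = [1, 2, 1]  (obs o_1=1)
t=2: δ = [2.747e-04, 3.662e-04, 2.747e-04]  ψ = [1, 1, 1]  (obs o_2=1)
t=3: δ = [8.583e-05, 1.287e-05, 3.433e-05]  ψ = [1, 2, 0]  (obs o_3=2)
backtrack: best end state = 0; path = [2, 1, 1, 0]

path = [2, 1, 1, 0]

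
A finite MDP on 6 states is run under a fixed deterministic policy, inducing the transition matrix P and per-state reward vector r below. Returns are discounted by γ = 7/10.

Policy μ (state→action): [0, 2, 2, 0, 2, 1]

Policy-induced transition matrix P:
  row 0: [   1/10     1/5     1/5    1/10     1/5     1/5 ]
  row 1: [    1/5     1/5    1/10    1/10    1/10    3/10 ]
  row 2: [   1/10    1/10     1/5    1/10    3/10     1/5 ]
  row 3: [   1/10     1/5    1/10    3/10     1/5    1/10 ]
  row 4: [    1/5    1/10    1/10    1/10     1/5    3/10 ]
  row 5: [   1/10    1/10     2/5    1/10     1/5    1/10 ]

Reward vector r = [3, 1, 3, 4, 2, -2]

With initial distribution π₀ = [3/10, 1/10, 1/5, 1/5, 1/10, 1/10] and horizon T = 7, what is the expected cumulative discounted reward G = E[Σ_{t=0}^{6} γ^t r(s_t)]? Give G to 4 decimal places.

G = 5.7745

t=0: π = [0.3000, 0.1000, 0.2000, 0.2000, 0.1000, 0.1000], E[r] = 2.4000, γ^t·E[r] = 2.400000, running G = 2.400000
t=1: π = [0.1200, 0.1600, 0.1800, 0.1400, 0.2100, 0.1900], E[r] = 1.6600, γ^t·E[r] = 1.162000, running G = 3.562000
t=2: π = [0.1370, 0.1420, 0.1870, 0.1280, 0.2020, 0.2040], E[r] = 1.6220, γ^t·E[r] = 0.794780, running G = 4.356780
t=3: π = [0.1344, 0.1407, 0.1936, 0.1256, 0.2045, 0.2012], E[r] = 1.6337, γ^t·E[r] = 0.560359, running G = 4.917139
t=4: π = [0.1345, 0.1401, 0.1932, 0.1251, 0.2053, 0.2018], E[r] = 1.6305, γ^t·E[r] = 0.391481, running G = 5.308620
t=5: π = [0.1345, 0.1400, 0.1933, 0.1250, 0.2053, 0.2018], E[r] = 1.6306, γ^t·E[r] = 0.274050, running G = 5.582670
t=6: π = [0.1345, 0.1400, 0.1933, 0.1250, 0.2053, 0.2018], E[r] = 1.6306, γ^t·E[r] = 0.191833, running G = 5.774503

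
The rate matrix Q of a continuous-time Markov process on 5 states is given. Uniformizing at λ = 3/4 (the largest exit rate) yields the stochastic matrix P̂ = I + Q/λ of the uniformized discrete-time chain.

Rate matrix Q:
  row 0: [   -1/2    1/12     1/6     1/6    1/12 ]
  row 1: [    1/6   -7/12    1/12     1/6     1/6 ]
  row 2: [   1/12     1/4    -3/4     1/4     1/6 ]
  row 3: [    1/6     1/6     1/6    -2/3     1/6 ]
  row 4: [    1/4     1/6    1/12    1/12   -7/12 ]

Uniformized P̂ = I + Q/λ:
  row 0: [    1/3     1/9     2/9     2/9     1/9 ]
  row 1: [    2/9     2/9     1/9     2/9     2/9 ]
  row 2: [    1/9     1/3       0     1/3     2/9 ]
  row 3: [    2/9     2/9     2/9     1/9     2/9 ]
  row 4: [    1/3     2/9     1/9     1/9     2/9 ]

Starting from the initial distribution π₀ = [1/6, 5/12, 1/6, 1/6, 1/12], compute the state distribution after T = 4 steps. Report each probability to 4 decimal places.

t=0: π = [0.1667, 0.4167, 0.1667, 0.1667, 0.0833]
t=1: π = [0.2315, 0.2222, 0.1296, 0.2130, 0.2037]
t=2: π = [0.2562, 0.2109, 0.1461, 0.1903, 0.1965]
t=3: π = [0.2563, 0.2100, 0.1445, 0.1955, 0.1938]
t=4: π = [0.2562, 0.2098, 0.1453, 0.1950, 0.1937]

π = [0.2562, 0.2098, 0.1453, 0.1950, 0.1937]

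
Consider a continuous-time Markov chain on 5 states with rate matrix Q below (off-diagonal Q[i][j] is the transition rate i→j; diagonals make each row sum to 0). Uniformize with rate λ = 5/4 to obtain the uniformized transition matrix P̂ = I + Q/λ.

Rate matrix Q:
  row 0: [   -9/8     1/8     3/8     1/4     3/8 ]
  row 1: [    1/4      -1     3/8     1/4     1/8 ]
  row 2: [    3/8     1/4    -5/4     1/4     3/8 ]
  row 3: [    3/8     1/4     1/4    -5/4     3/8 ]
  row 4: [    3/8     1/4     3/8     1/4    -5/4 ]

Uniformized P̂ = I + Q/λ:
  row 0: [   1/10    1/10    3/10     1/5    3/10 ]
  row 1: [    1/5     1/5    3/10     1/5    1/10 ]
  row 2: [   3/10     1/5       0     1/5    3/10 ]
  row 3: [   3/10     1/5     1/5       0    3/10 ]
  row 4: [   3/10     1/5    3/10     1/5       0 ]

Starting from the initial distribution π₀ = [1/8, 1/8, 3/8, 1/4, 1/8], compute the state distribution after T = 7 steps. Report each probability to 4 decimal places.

t=0: π = [0.1250, 0.1250, 0.3750, 0.2500, 0.1250]
t=1: π = [0.2625, 0.1875, 0.1625, 0.1500, 0.2375]
t=2: π = [0.2288, 0.1738, 0.2363, 0.1700, 0.1913]
t=3: π = [0.2369, 0.1771, 0.2121, 0.1660, 0.2079]
t=4: π = [0.2349, 0.1763, 0.2198, 0.1668, 0.2022]
t=5: π = [0.2354, 0.1765, 0.2174, 0.1666, 0.2041]
t=6: π = [0.2353, 0.1765, 0.2181, 0.1667, 0.2035]
t=7: π = [0.2353, 0.1765, 0.2179, 0.1667, 0.2037]

π = [0.2353, 0.1765, 0.2179, 0.1667, 0.2037]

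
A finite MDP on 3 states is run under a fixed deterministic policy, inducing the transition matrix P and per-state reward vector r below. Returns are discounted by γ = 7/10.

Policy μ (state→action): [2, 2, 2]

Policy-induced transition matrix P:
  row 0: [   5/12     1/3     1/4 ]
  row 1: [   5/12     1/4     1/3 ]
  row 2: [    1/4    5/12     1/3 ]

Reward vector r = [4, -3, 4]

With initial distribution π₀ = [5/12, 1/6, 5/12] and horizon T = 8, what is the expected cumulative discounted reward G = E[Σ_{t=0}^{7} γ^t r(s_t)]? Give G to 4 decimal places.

G = 6.3307

t=0: π = [0.4167, 0.1667, 0.4167], E[r] = 2.8333, γ^t·E[r] = 2.833333, running G = 2.833333
t=1: π = [0.3472, 0.3542, 0.2986], E[r] = 1.5208, γ^t·E[r] = 1.064583, running G = 3.897917
t=2: π = [0.3669, 0.3287, 0.3044], E[r] = 1.6991, γ^t·E[r] = 0.832546, running G = 4.730463
t=3: π = [0.3659, 0.3313, 0.3028], E[r] = 1.6808, γ^t·E[r] = 0.576530, running G = 5.306993
t=4: π = [0.3662, 0.3310, 0.3028], E[r] = 1.6833, γ^t·E[r] = 0.404165, running G = 5.711158
t=5: π = [0.3662, 0.3310, 0.3028], E[r] = 1.6831, γ^t·E[r] = 0.282873, running G = 5.994031
t=6: π = [0.3662, 0.3310, 0.3028], E[r] = 1.6831, γ^t·E[r] = 0.198015, running G = 6.192046
t=7: π = [0.3662, 0.3310, 0.3028], E[r] = 1.6831, γ^t·E[r] = 0.138610, running G = 6.330657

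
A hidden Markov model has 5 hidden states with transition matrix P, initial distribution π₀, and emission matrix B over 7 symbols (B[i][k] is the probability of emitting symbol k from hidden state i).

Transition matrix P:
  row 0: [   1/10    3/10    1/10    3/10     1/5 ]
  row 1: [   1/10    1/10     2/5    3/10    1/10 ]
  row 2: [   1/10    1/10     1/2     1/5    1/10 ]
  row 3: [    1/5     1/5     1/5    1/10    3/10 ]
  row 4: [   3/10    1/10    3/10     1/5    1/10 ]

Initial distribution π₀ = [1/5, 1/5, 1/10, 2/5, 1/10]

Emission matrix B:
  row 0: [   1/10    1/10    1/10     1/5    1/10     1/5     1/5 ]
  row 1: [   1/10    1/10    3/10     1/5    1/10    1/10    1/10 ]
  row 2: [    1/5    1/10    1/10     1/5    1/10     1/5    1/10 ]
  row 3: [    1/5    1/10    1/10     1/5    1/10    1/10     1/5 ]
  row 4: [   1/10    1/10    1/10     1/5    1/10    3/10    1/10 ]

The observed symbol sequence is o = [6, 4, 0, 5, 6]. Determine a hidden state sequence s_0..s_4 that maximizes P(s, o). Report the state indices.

path = [3, 2, 2, 2, 2]

t=0: δ = [4.000e-02, 2.000e-02, 1.000e-02, 8.000e-02, 1.000e-02]  (obs o_0=6)
t=1: δ = [1.600e-03, 1.600e-03, 1.600e-03, 1.200e-03, 2.400e-03]  ψ = [3, 3, 3, 0, 3]  (obs o_1=4)
t=2: δ = [7.200e-05, 4.800e-05, 1.600e-04, 9.600e-05, 3.600e-05]  ψ = [4, 0, 2, 0, 3]  (obs o_2=0)
t=3: δ = [3.840e-06, 2.160e-06, 1.600e-05, 3.200e-06, 8.640e-06]  ψ = [3, 0, 2, 2, 3]  (obs o_3=5)
t=4: δ = [5.184e-07, 1.600e-07, 8.000e-07, 6.400e-07, 1.600e-07]  ψ = [4, 2, 2, 2, 2]  (obs o_4=6)
backtrack: best end state = 2; path = [3, 2, 2, 2, 2]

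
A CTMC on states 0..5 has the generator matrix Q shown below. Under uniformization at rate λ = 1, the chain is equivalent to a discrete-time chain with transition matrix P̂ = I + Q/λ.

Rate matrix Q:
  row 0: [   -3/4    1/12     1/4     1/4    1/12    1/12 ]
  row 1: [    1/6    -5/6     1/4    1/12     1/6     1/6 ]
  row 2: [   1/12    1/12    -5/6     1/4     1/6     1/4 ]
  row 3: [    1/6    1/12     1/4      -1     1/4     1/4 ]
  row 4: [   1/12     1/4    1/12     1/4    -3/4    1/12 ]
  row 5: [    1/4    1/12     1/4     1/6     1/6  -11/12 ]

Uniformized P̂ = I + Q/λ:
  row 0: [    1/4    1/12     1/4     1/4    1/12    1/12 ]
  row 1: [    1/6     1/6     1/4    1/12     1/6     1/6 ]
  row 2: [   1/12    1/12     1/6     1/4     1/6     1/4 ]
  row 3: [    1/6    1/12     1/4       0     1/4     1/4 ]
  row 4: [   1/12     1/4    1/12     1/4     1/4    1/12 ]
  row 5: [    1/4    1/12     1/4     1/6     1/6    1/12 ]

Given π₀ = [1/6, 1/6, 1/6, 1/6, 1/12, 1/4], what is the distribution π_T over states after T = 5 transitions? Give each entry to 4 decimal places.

π = [0.1610, 0.1241, 0.2027, 0.1730, 0.1829, 0.1563]

t=0: π = [0.1667, 0.1667, 0.1667, 0.1667, 0.0833, 0.2500]
t=1: π = [0.1806, 0.1111, 0.2222, 0.1597, 0.1736, 0.1528]
t=2: π = [0.1615, 0.1215, 0.2025, 0.1788, 0.1794, 0.1563]
t=3: π = [0.1613, 0.1234, 0.2032, 0.1720, 0.1831, 0.1570]
t=4: π = [0.1610, 0.1241, 0.2026, 0.1733, 0.1828, 0.1562]
t=5: π = [0.1610, 0.1241, 0.2027, 0.1730, 0.1829, 0.1563]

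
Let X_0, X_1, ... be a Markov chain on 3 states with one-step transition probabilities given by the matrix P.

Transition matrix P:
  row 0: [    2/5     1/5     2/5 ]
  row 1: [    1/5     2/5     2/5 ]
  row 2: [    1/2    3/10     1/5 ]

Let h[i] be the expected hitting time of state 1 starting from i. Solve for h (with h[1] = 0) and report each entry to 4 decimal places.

h = [4.2857, 0.0000, 3.9286]

First-step conditioning: h[1] = 0; for i ≠ 1, h[i] = 1 + Σ_k P[i][k]·h[k].
  h[0] = 1 + 2/5·h[0] + 2/5·h[2]
  h[2] = 1 + 1/2·h[0] + 1/5·h[2]
Solving the 2×2 linear system over states ≠ 1 gives exactly h = [30/7, 0, 55/14] (h[1] = 0 is the target).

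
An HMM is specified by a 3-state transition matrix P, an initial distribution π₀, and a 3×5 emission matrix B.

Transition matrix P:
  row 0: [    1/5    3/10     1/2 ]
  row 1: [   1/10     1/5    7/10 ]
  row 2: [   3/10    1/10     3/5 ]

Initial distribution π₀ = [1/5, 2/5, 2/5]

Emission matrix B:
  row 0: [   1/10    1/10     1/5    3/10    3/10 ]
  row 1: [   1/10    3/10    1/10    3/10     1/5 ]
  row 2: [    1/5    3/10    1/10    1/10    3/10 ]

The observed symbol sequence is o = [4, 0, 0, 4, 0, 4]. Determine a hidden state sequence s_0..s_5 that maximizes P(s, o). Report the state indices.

path = [2, 2, 2, 2, 2, 2]

t=0: δ = [6.000e-02, 8.000e-02, 1.200e-01]  (obs o_0=4)
t=1: δ = [3.600e-03, 1.800e-03, 1.440e-02]  ψ = [2, 0, 2]  (obs o_1=0)
t=2: δ = [4.320e-04, 1.440e-04, 1.728e-03]  ψ = [2, 2, 2]  (obs o_2=0)
t=3: δ = [1.555e-04, 3.456e-05, 3.110e-04]  ψ = [2, 2, 2]  (obs o_3=4)
t=4: δ = [9.331e-06, 4.666e-06, 3.732e-05]  ψ = [2, 0, 2]  (obs o_4=0)
t=5: δ = [3.359e-06, 7.465e-07, 6.718e-06]  ψ = [2, 2, 2]  (obs o_5=4)
backtrack: best end state = 2; path = [2, 2, 2, 2, 2, 2]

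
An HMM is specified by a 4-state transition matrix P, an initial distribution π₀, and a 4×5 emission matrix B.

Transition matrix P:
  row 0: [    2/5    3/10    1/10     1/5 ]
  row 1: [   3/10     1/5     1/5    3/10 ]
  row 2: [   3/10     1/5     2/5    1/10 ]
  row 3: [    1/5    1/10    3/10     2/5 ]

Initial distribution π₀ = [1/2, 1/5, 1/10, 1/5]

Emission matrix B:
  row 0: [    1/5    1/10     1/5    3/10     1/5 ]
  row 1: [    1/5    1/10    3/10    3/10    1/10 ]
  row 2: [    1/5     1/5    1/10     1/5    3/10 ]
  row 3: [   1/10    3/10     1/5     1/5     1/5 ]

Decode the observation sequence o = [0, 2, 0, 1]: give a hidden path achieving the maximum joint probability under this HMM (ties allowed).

t=0: δ = [1.000e-01, 4.000e-02, 2.000e-02, 2.000e-02]  (obs o_0=0)
t=1: δ = [8.000e-03, 9.000e-03, 1.000e-03, 4.000e-03]  ψ = [0, 0, 0, 0]  (obs o_1=2)
t=2: δ = [6.400e-04, 4.800e-04, 3.600e-04, 2.700e-04]  ψ = [0, 0, 1, 1]  (obs o_2=0)
t=3: δ = [2.560e-05, 1.920e-05, 2.880e-05, 4.320e-05]  ψ = [0, 0, 2, 1]  (obs o_3=1)
backtrack: best end state = 3; path = [0, 0, 1, 3]

path = [0, 0, 1, 3]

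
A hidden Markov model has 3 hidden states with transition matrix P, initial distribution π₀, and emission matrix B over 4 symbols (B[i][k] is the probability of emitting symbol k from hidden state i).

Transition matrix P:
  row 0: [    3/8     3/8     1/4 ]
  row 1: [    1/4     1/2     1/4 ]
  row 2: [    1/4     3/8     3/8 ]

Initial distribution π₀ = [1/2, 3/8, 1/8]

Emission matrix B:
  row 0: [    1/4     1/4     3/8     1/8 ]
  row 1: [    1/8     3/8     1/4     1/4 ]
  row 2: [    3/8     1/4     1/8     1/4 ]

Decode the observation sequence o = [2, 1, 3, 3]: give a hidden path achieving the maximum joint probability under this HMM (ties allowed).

t=0: δ = [1.875e-01, 9.375e-02, 1.562e-02]  (obs o_0=2)
t=1: δ = [1.758e-02, 2.637e-02, 1.172e-02]  ψ = [0, 0, 0]  (obs o_1=1)
t=2: δ = [8.240e-04, 3.296e-03, 1.648e-03]  ψ = [0, 1, 1]  (obs o_2=3)
t=3: δ = [1.030e-04, 4.120e-04, 2.060e-04]  ψ = [1, 1, 1]  (obs o_3=3)
backtrack: best end state = 1; path = [0, 1, 1, 1]

path = [0, 1, 1, 1]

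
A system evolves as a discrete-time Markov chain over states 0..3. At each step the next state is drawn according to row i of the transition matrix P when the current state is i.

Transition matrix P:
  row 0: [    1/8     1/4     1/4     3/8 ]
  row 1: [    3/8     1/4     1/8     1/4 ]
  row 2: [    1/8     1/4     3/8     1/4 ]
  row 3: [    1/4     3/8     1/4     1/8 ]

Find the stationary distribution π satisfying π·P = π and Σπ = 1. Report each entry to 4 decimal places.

π = [0.2261, 0.2809, 0.2456, 0.2473]

Balance equations π_j = Σ_i π_i·P[i][j]:
  π_0 = 1/8·π_0 + 3/8·π_1 + 1/8·π_2 + 1/4·π_3
  π_1 = 1/4·π_0 + 1/4·π_1 + 1/4·π_2 + 3/8·π_3
  π_2 = 1/4·π_0 + 1/8·π_1 + 3/8·π_2 + 1/4·π_3
  normalize: π_0 + π_1 + π_2 + π_3 = 1
Solving the linear system gives exactly π = [64/283, 159/566, 139/566, 70/283].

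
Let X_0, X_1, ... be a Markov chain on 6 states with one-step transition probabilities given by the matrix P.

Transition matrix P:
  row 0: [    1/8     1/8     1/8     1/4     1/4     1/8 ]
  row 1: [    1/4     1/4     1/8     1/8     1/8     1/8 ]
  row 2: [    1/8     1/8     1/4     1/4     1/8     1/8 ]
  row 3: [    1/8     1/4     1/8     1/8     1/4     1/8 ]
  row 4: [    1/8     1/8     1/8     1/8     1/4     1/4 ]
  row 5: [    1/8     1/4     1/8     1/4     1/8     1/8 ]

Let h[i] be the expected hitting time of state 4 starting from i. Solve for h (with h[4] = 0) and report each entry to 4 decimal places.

h = [5.1857, 5.9150, 5.9266, 5.2668, 0.0000, 5.9251]

First-step conditioning: h[4] = 0; for i ≠ 4, h[i] = 1 + Σ_k P[i][k]·h[k].
  h[0] = 1 + 1/8·h[0] + 1/8·h[1] + 1/8·h[2] + 1/4·h[3] + 1/8·h[5]
  h[1] = 1 + 1/4·h[0] + 1/4·h[1] + 1/8·h[2] + 1/8·h[3] + 1/8·h[5]
  h[2] = 1 + 1/8·h[0] + 1/8·h[1] + 1/4·h[2] + 1/4·h[3] + 1/8·h[5]
  h[3] = 1 + 1/8·h[0] + 1/4·h[1] + 1/8·h[2] + 1/8·h[3] + 1/8·h[5]
  h[5] = 1 + 1/8·h[0] + 1/4·h[1] + 1/8·h[2] + 1/4·h[3] + 1/8·h[5]
Solving the 5×5 linear system over states ≠ 4 gives exactly h = [28672/5529, 32704/5529, 32768/5529, 29120/5529, 0, 10920/1843] (h[4] = 0 is the target).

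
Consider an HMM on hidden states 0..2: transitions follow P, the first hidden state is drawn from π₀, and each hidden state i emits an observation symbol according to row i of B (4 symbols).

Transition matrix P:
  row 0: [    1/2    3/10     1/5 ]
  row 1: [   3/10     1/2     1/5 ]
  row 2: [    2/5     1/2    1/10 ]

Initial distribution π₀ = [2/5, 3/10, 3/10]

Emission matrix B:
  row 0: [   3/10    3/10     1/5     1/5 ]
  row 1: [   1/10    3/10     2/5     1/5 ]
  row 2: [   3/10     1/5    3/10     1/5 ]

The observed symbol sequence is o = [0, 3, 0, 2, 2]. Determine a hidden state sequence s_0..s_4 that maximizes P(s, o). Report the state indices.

t=0: δ = [1.200e-01, 3.000e-02, 9.000e-02]  (obs o_0=0)
t=1: δ = [1.200e-02, 9.000e-03, 4.800e-03]  ψ = [0, 2, 0]  (obs o_1=3)
t=2: δ = [1.800e-03, 4.500e-04, 7.200e-04]  ψ = [0, 1, 0]  (obs o_2=0)
t=3: δ = [1.800e-04, 2.160e-04, 1.080e-04]  ψ = [0, 0, 0]  (obs o_3=2)
t=4: δ = [1.800e-05, 4.320e-05, 1.296e-05]  ψ = [0, 1, 1]  (obs o_4=2)
backtrack: best end state = 1; path = [0, 0, 0, 1, 1]

path = [0, 0, 0, 1, 1]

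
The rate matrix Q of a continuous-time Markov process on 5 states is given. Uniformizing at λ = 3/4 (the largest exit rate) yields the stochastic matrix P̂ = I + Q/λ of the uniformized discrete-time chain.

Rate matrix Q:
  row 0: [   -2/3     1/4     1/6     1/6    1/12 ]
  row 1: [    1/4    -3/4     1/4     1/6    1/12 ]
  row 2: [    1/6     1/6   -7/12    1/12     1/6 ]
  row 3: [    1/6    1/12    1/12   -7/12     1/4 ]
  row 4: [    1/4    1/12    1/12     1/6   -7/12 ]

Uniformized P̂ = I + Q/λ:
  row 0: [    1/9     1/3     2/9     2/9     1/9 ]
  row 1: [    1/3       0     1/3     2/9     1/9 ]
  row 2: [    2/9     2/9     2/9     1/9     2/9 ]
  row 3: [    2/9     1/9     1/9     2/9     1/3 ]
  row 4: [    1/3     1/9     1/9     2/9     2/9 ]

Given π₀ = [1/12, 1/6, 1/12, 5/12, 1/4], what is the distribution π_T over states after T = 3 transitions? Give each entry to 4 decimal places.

t=0: π = [0.0833, 0.1667, 0.0833, 0.4167, 0.2500]
t=1: π = [0.2593, 0.1204, 0.1667, 0.2130, 0.2407]
t=2: π = [0.2335, 0.1739, 0.1852, 0.2037, 0.2037]
t=3: π = [0.2382, 0.1643, 0.1963, 0.2016, 0.1996]

π = [0.2382, 0.1643, 0.1963, 0.2016, 0.1996]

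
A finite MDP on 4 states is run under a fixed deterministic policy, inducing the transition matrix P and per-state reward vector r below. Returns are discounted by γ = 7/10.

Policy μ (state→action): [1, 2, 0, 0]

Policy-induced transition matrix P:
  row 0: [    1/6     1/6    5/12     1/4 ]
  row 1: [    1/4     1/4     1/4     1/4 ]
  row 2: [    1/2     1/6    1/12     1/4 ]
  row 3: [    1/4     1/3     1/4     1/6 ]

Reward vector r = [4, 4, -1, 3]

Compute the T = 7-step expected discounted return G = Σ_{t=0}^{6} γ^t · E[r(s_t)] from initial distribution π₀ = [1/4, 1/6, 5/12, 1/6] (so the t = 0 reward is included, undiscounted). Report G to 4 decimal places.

t=0: π = [0.2500, 0.1667, 0.4167, 0.1667], E[r] = 1.7500, γ^t·E[r] = 1.750000, running G = 1.750000
t=1: π = [0.3333, 0.2083, 0.2222, 0.2361], E[r] = 2.6528, γ^t·E[r] = 1.856944, running G = 3.606944
t=2: π = [0.2778, 0.2234, 0.2685, 0.2303], E[r] = 2.4271, γ^t·E[r] = 1.189271, running G = 4.796215
t=3: π = [0.2940, 0.2237, 0.2515, 0.2308], E[r] = 2.5115, γ^t·E[r] = 0.861437, running G = 5.657652
t=4: π = [0.2884, 0.2238, 0.2571, 0.2308], E[r] = 2.4839, γ^t·E[r] = 0.596377, running G = 6.254029
t=5: π = [0.2902, 0.2238, 0.2552, 0.2308], E[r] = 2.4931, γ^t·E[r] = 0.419021, running G = 6.673050
t=6: π = [0.2896, 0.2238, 0.2558, 0.2308], E[r] = 2.4901, γ^t·E[r] = 0.292952, running G = 6.966002

G = 6.9660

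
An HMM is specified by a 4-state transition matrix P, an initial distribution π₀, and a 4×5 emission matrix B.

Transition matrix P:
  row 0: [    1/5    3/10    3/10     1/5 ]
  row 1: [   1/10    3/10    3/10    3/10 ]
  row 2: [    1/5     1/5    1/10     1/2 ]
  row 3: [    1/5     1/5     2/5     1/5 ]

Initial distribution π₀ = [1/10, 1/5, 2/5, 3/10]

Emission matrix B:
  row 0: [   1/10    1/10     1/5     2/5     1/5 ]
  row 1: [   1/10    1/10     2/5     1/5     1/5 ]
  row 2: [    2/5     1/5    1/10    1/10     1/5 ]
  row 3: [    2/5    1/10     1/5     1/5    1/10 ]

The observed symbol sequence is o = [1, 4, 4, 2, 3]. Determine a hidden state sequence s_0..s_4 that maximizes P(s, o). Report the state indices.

t=0: δ = [1.000e-02, 2.000e-02, 8.000e-02, 3.000e-02]  (obs o_0=1)
t=1: δ = [3.200e-03, 3.200e-03, 2.400e-03, 4.000e-03]  ψ = [2, 2, 3, 2]  (obs o_1=4)
t=2: δ = [1.600e-04, 1.920e-04, 3.200e-04, 1.200e-04]  ψ = [3, 0, 3, 2]  (obs o_2=4)
t=3: δ = [1.280e-05, 2.560e-05, 5.760e-06, 3.200e-05]  ψ = [2, 2, 1, 2]  (obs o_3=2)
t=4: δ = [2.560e-06, 1.536e-06, 1.280e-06, 1.536e-06]  ψ = [3, 1, 3, 1]  (obs o_4=3)
backtrack: best end state = 0; path = [2, 3, 2, 3, 0]

path = [2, 3, 2, 3, 0]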